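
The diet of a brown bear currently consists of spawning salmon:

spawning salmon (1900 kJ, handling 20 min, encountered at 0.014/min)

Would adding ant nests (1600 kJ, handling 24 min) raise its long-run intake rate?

Current rate: (0.014×1900)/(1 + 0.014×20) = 20.78 kJ/min.
ant nests: E/h = 1600/24 = 66.67 kJ/min.
66.67 > 20.78, so adding ant nests raises the average — include it.

Yes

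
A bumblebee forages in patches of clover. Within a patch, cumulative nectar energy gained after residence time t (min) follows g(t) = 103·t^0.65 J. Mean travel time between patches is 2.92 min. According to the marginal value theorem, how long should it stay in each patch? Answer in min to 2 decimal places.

By the marginal value theorem, leave when the instantaneous gain rate g'(t) equals the habitat-wide average g(t)/(T + t).
g'(t) = 0.65·103·t^-0.35. Setting 0.65·103·t^-0.35 = 103·t^0.65/(2.92+t) gives 0.65(2.92+t) = t, so 0.35·t = 0.65×2.92.
t* = 0.65×2.92/0.35 = 5.423 min.

5.42 min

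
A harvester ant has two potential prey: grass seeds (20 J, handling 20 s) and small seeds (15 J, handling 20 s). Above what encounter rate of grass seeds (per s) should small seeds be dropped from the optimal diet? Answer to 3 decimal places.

At the threshold, the rate on grass seeds alone equals the profitability of small seeds: λ·20/(1 + λ·20) = 15/20 = 0.75.
Rearranging, λ(20 − 0.75×20) = 0.75, so λ = 0.75/5 = 0.15 per s.

0.150 per s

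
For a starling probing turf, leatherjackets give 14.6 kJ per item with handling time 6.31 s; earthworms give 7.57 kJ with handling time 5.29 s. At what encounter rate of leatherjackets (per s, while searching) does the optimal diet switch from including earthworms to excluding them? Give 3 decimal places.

The zero-one rule: include earthworms iff E₂/h₂ > λE₁/(1+λh₁). Equality gives the switch point.
λE₁h₂ = E₂ + λE₂h₁ ⇒ λ = E₂/(E₁h₂ − E₂h₁) = 7.57/(77.23 − 47.77) = 0.2569 per s.

0.257 per s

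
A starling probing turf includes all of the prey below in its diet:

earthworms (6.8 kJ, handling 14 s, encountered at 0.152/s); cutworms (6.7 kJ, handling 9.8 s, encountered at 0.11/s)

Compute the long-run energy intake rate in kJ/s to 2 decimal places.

R = (0.152×6.8 + 0.11×6.7) / (1 + 0.152×14 + 0.11×9.8) = 1.771/4.206 = 0.421 kJ/s.

0.42 kJ/s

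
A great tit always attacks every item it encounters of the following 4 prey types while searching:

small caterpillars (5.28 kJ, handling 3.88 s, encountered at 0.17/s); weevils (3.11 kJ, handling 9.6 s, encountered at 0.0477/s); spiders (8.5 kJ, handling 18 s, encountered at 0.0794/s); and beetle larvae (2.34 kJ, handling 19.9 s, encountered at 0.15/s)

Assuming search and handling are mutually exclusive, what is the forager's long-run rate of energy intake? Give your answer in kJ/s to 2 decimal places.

0.32 kJ/s

Energy encountered per unit search time: 0.17×5.28 + 0.0477×3.11 + 0.0794×8.5 + 0.15×2.34 = 2.072 kJ/s.
Handling time per unit search time: 0.17×3.88 + 0.0477×9.6 + 0.0794×18 + 0.15×19.9 = 5.532.
Rate = 2.072/(1 + 5.532) = 0.3172 kJ/s.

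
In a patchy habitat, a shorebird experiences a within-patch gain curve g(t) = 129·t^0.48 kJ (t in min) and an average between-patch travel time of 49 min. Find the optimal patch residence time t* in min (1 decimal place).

45.2 min

By the marginal value theorem, leave when the instantaneous gain rate g'(t) equals the habitat-wide average g(t)/(T + t).
g'(t) = 0.48·129·t^-0.52. Setting 0.48·129·t^-0.52 = 129·t^0.48/(49+t) gives 0.48(49+t) = t, so 0.52·t = 0.48×49.
t* = 0.48×49/0.52 = 45.23 min.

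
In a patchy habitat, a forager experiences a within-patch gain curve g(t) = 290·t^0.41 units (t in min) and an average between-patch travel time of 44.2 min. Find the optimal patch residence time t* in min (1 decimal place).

30.7 min

By the marginal value theorem, leave when the instantaneous gain rate g'(t) equals the habitat-wide average g(t)/(T + t).
g'(t) = 0.41·290·t^-0.59. Setting 0.41·290·t^-0.59 = 290·t^0.41/(44.2+t) gives 0.41(44.2+t) = t, so 0.59·t = 0.41×44.2.
t* = 0.41×44.2/0.59 = 30.72 min.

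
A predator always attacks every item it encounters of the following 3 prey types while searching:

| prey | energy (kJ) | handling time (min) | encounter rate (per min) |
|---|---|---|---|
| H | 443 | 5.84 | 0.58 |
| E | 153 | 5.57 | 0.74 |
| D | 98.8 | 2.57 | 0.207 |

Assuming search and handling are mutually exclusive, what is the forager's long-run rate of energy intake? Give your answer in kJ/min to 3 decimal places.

43.205 kJ/min

R = Σλ_iE_i / (1 + Σλ_ih_i)
Numerator: 0.58×443 + 0.74×153 + 0.207×98.8 = 390.6
Denominator: 1 + 0.58×5.84 + 0.74×5.57 + 0.207×2.57 = 9.041
R = 390.6/9.041 = 43.2 kJ/min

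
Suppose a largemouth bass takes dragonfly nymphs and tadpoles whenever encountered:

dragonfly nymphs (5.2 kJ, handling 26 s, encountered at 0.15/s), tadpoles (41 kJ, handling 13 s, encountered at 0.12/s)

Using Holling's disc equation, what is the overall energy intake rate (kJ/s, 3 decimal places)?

Energy encountered per unit search time: 0.15×5.2 + 0.12×41 = 5.7 kJ/s.
Handling time per unit search time: 0.15×26 + 0.12×13 = 5.46.
Rate = 5.7/(1 + 5.46) = 0.8824 kJ/s.

0.882 kJ/s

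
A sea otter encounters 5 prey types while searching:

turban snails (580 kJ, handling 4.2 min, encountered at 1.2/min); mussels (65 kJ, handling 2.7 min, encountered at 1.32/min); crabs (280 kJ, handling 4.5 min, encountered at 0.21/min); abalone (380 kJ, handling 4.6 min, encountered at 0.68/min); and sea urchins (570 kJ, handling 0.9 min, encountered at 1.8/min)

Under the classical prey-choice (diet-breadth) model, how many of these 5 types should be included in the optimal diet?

1

Profitabilities (E/h, kJ/min): sea urchins 633, turban snails 138, abalone 82.6, crabs 62.2, mussels 24.1. Add prey in this order while the next type's profitability exceeds the intake rate on those already taken.
Rate on top 1: 391.6. turban snails: 138 < 391.6 → exclude; stop.
Optimal diet: sea urchins — 1 of 5 types.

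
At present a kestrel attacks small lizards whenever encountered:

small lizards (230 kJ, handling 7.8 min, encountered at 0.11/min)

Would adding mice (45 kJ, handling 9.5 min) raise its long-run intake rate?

No

On small lizards alone, R = ΣλE/(1+Σλh) = 25.3/1.858 = 13.62 kJ/min.
Profitability of mice: 45/9.5 = 4.737 kJ/min.
Since 4.737 < R, time spent handling mice is better spent searching.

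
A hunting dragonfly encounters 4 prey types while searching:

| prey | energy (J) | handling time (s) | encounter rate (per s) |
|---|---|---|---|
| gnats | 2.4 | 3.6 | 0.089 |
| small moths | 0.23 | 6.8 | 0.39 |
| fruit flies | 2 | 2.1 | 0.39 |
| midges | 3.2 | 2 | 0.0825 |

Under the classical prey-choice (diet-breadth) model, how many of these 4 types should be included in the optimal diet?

Rank by E/h (J/s): midges 1.6, fruit flies 0.952, gnats 0.667, small moths 0.0338. Include each in turn until the next type's E/h falls below the running intake rate.
Rate on top 1: 0.2266. fruit flies: 0.952 > 0.2266 → include.
Rate on top 2: 0.5262. gnats: 0.667 > 0.5262 → include.
Rate on top 3: 0.5457. small moths: 0.0338 < 0.5457 → exclude; stop.
Optimal diet: midges, fruit flies, gnats — 3 of 4 types.

3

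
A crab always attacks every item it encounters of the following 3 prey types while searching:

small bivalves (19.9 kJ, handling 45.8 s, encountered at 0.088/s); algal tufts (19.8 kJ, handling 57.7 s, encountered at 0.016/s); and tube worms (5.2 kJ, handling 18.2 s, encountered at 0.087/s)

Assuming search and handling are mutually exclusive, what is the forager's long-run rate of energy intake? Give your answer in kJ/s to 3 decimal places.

Energy encountered per unit search time: 0.088×19.9 + 0.016×19.8 + 0.087×5.2 = 2.52 kJ/s.
Handling time per unit search time: 0.088×45.8 + 0.016×57.7 + 0.087×18.2 = 6.537.
Rate = 2.52/(1 + 6.537) = 0.3344 kJ/s.

0.334 kJ/s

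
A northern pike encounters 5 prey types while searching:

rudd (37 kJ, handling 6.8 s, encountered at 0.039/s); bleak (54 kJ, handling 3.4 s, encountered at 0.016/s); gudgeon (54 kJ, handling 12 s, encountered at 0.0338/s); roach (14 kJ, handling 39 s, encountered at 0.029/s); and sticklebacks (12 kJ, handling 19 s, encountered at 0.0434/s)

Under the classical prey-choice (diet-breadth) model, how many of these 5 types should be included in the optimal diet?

Rank by E/h (kJ/s): bleak 15.9, rudd 5.44, gudgeon 4.5, sticklebacks 0.632, roach 0.359. Include each in turn until the next type's E/h falls below the running intake rate.
Rate on top 1: 0.8194. rudd: 5.44 > 0.8194 → include.
Rate on top 2: 1.748. gudgeon: 4.5 > 1.748 → include.
Rate on top 3: 2.395. sticklebacks: 0.632 < 2.395 → exclude; stop.
Optimal diet: bleak, rudd, gudgeon — 3 of 5 types.

3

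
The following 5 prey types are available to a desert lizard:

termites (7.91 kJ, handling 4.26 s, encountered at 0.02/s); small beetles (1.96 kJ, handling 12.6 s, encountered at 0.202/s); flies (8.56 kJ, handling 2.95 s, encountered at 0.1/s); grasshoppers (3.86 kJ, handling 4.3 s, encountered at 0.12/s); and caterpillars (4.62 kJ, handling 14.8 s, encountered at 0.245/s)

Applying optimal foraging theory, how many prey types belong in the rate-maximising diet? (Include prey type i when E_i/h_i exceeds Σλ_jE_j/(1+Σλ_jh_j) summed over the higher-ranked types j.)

Rank by E/h (kJ/s): flies 2.9, termites 1.86, grasshoppers 0.898, caterpillars 0.312, small beetles 0.156. Include each in turn until the next type's E/h falls below the running intake rate.
Rate on top 1: 0.661. termites: 1.86 > 0.661 → include.
Rate on top 2: 0.7348. grasshoppers: 0.898 > 0.7348 → include.
Rate on top 3: 0.7791. caterpillars: 0.312 < 0.7791 → exclude; stop.
Optimal diet: flies, termites, grasshoppers — 3 of 5 types.

3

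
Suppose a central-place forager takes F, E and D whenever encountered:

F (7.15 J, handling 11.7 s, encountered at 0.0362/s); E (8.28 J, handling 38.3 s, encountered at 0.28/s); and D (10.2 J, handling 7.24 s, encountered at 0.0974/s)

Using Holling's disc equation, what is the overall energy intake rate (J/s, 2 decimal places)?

0.28 J/s

Energy encountered per unit search time: 0.0362×7.15 + 0.28×8.28 + 0.0974×10.2 = 3.571 J/s.
Handling time per unit search time: 0.0362×11.7 + 0.28×38.3 + 0.0974×7.24 = 11.85.
Rate = 3.571/(1 + 11.85) = 0.2778 J/s.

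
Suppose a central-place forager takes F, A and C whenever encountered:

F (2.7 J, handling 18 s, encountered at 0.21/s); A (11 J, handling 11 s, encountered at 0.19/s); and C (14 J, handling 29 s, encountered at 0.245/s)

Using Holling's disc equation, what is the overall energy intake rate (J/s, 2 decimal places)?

Energy encountered per unit search time: 0.21×2.7 + 0.19×11 + 0.245×14 = 6.087 J/s.
Handling time per unit search time: 0.21×18 + 0.19×11 + 0.245×29 = 12.97.
Rate = 6.087/(1 + 12.97) = 0.4356 J/s.

0.44 J/s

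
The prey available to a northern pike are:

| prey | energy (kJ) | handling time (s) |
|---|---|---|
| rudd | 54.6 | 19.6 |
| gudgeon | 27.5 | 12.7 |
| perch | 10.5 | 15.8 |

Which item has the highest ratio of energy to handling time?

In descending order of E/h:
rudd: 54.6/19.6 = 2.79 kJ/s
gudgeon: 27.5/12.7 = 2.17 kJ/s
perch: 10.5/15.8 = 0.665 kJ/s

rudd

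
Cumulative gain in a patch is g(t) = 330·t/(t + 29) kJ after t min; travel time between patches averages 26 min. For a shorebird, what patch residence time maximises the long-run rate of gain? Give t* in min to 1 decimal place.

By the marginal value theorem, leave when the instantaneous gain rate g'(t) equals the habitat-wide average g(t)/(T + t).
g'(t) = 330·29/(t + 29)². Setting 330·29/(t+29)² = 330t/[(t+29)(26+t)] gives 29(26+t) = t(t+29), so t² = 29×26 = 754.
t* = √754 = 27.46 min.

27.5 min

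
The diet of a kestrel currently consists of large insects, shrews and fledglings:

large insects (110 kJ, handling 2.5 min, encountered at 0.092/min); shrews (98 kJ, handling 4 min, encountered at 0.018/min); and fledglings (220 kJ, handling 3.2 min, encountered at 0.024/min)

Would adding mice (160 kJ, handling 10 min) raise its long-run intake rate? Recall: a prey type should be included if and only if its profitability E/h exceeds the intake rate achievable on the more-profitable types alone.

Yes

Current rate: (0.092×110 + 0.018×98 + 0.024×220)/(1 + 0.092×2.5 + 0.018×4 + 0.024×3.2) = 12.45 kJ/min.
Profitability of mice: 160/10 = 16 kJ/min.
16 > 12.45, so adding mice raises the average — include it.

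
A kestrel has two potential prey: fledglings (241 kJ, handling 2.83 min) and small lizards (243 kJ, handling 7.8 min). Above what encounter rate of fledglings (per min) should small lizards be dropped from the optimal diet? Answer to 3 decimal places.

0.204 per min

The zero-one rule: include small lizards iff E₂/h₂ > λE₁/(1+λh₁). Equality gives the switch point.
λE₁h₂ = E₂ + λE₂h₁ ⇒ λ = E₂/(E₁h₂ − E₂h₁) = 243/(1880 − 687.7) = 0.2038 per min.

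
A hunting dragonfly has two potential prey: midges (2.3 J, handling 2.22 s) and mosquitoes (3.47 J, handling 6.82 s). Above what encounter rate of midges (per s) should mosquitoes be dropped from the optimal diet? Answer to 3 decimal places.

0.435 per s

Drop mosquitoes once their profitability E₂/h₂ falls below the rate achievable on midges alone: E₂/h₂ = λE₁/(1 + λh₁).
Solve for λ: λE₁h₂ = E₂(1 + λh₁) → λ(E₁h₂ − E₂h₁) = E₂ → λ = E₂/(E₁h₂ − E₂h₁).
λ = 3.47/(2.3×6.82 − 3.47×2.22) = 3.47/7.983 = 0.4347 per s.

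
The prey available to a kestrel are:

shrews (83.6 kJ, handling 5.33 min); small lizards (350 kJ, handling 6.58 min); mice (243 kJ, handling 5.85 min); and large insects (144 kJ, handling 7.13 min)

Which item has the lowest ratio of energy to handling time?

shrews

Profitability E/h (kJ/min): shrews = 83.6/5.33 = 15.7, small lizards = 350/6.58 = 53.2, mice = 243/5.85 = 41.5, large insects = 144/7.13 = 20.2.
Ranked: small lizards > mice > large insects > shrews.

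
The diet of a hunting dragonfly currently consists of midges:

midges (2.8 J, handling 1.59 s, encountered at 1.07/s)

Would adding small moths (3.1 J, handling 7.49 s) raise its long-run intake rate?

No

Current rate: (1.07×2.8)/(1 + 1.07×1.59) = 1.109 J/s.
Profitability of small moths: 3.1/7.49 = 0.4139 J/s.
0.4139 < 1.109, so adding small moths would lower the average — exclude it.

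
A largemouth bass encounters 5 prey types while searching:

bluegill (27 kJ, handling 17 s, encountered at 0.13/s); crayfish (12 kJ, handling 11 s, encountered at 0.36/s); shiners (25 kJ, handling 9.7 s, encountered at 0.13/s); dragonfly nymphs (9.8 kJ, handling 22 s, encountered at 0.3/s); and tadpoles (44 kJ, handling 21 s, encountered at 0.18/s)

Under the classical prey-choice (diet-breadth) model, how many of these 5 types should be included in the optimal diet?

2

Rank by E/h (kJ/s): shiners 2.58, tadpoles 2.1, bluegill 1.59, crayfish 1.09, dragonfly nymphs 0.445. Include each in turn until the next type's E/h falls below the running intake rate.
Rate on top 1: 1.437. tadpoles: 2.1 > 1.437 → include.
Rate on top 2: 1.849. bluegill: 1.59 < 1.849 → exclude; stop.
Optimal diet: shiners, tadpoles — 2 of 5 types.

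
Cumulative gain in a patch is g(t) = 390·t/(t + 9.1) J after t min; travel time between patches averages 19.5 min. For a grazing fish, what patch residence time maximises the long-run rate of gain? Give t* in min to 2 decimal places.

Optimal t* satisfies g'(t*) = g(t*)/(T + t*).
g'(t) = 390·9.1/(t + 9.1)². Setting 390·9.1/(t+9.1)² = 390t/[(t+9.1)(19.5+t)] gives 9.1(19.5+t) = t(t+9.1), so t² = 9.1×19.5 = 177.4.
t* = √177.4 = 13.32 min.

13.32 min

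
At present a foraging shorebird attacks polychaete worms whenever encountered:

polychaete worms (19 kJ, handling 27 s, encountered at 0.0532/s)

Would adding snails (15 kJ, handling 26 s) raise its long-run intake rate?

On polychaete worms alone, R = ΣλE/(1+Σλh) = 1.011/2.436 = 0.4149 kJ/s.
snails: E/h = 15/26 = 0.5769 kJ/s.
Since 0.5769 > R, including snails increases the long-run rate.

Yes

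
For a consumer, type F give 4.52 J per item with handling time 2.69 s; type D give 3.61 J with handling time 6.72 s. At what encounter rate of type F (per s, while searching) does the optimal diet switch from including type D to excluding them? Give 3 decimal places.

At the threshold, the rate on type F alone equals the profitability of type D: λ·4.52/(1 + λ·2.69) = 3.61/6.72 = 0.5372.
Rearranging, λ(4.52 − 0.5372×2.69) = 0.5372, so λ = 0.5372/3.075 = 0.1747 per s.

0.175 per s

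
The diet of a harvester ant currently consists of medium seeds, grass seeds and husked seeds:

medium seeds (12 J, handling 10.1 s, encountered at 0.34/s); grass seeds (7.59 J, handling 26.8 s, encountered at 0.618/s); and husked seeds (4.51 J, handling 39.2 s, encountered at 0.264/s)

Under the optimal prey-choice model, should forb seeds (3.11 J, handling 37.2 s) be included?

Current rate: (0.34×12 + 0.618×7.59 + 0.264×4.51)/(1 + 0.34×10.1 + 0.618×26.8 + 0.264×39.2) = 0.3178 J/s.
Profitability of forb seeds: 3.11/37.2 = 0.0836 J/s.
0.0836 < 0.3178, so adding forb seeds would lower the average — exclude it.

No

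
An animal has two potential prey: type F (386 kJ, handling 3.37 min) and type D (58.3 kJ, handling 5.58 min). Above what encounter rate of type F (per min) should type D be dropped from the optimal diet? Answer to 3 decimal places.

At the threshold, the rate on type F alone equals the profitability of type D: λ·386/(1 + λ·3.37) = 58.3/5.58 = 10.45.
Rearranging, λ(386 − 10.45×3.37) = 10.45, so λ = 10.45/350.8 = 0.02978 per min.

0.030 per min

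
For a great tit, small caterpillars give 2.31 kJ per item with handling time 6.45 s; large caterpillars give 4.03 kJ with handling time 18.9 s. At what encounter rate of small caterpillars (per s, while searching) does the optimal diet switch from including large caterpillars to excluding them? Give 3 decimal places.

0.228 per s

At the threshold, the rate on small caterpillars alone equals the profitability of large caterpillars: λ·2.31/(1 + λ·6.45) = 4.03/18.9 = 0.2132.
Rearranging, λ(2.31 − 0.2132×6.45) = 0.2132, so λ = 0.2132/0.9347 = 0.2281 per s.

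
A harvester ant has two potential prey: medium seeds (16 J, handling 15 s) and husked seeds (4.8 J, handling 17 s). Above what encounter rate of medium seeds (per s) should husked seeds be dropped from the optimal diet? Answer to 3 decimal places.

At the threshold, the rate on medium seeds alone equals the profitability of husked seeds: λ·16/(1 + λ·15) = 4.8/17 = 0.2824.
Rearranging, λ(16 − 0.2824×15) = 0.2824, so λ = 0.2824/11.76 = 0.024 per s.

0.024 per s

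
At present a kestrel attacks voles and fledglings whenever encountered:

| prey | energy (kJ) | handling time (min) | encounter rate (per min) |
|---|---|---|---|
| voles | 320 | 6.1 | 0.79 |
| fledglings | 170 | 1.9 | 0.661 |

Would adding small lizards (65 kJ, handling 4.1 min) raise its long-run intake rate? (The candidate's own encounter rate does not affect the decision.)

Current rate: (0.79×320 + 0.661×170)/(1 + 0.79×6.1 + 0.661×1.9) = 51.61 kJ/min.
Profitability of small lizards: 65/4.1 = 15.85 kJ/min.
15.85 < 51.61, so adding small lizards would lower the average — exclude it.

No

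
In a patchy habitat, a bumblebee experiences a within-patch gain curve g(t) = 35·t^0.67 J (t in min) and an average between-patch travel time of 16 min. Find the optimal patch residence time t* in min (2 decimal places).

32.48 min

Maximise g(t)/(T+t): set derivative to zero → g'(t)(T+t) = g(t).
g'(t) = 0.67·35·t^-0.33. Setting 0.67·35·t^-0.33 = 35·t^0.67/(16+t) gives 0.67(16+t) = t, so 0.33·t = 0.67×16.
t* = 0.67×16/0.33 = 32.48 min.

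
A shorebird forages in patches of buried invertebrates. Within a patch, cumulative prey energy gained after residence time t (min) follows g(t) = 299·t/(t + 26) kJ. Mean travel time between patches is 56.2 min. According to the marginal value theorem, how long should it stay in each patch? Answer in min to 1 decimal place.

By the marginal value theorem, leave when the instantaneous gain rate g'(t) equals the habitat-wide average g(t)/(T + t).
g'(t) = 299·26/(t + 26)². Setting 299·26/(t+26)² = 299t/[(t+26)(56.2+t)] gives 26(56.2+t) = t(t+26), so t² = 26×56.2 = 1461.
t* = √1461 = 38.23 min.

38.2 min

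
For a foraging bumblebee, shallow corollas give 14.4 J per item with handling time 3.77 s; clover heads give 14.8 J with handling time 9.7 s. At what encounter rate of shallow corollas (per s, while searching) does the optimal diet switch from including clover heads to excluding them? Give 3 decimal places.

0.176 per s

The zero-one rule: include clover heads iff E₂/h₂ > λE₁/(1+λh₁). Equality gives the switch point.
λE₁h₂ = E₂ + λE₂h₁ ⇒ λ = E₂/(E₁h₂ − E₂h₁) = 14.8/(139.7 − 55.8) = 0.1764 per s.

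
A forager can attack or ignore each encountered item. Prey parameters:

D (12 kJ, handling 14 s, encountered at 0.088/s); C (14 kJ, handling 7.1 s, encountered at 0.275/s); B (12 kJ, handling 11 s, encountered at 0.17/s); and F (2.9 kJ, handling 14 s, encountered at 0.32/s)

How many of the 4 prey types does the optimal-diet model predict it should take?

E/h in descending order: C 1.97, B 1.09, D 0.857, F 0.207 kJ/s. The optimal diet is the largest prefix of this list for which every included type satisfies E_i/h_i > R on the types above it.
Rate on top 1: 1.304. B: 1.09 < 1.304 → exclude; stop.
Optimal diet: C — 1 of 4 types.

1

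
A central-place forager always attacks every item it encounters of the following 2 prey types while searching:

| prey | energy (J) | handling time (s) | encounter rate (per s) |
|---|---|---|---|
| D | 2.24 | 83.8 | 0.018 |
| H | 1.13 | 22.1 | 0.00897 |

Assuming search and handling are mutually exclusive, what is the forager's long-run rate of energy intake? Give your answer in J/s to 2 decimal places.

0.02 J/s

R = (0.018×2.24 + 0.00897×1.13) / (1 + 0.018×83.8 + 0.00897×22.1) = 0.05046/2.707 = 0.01864 J/s.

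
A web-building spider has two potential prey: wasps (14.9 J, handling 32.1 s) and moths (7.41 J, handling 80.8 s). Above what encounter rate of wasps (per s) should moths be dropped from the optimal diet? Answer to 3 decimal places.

At the threshold, the rate on wasps alone equals the profitability of moths: λ·14.9/(1 + λ·32.1) = 7.41/80.8 = 0.09171.
Rearranging, λ(14.9 − 0.09171×32.1) = 0.09171, so λ = 0.09171/11.96 = 0.00767 per s.

0.008 per s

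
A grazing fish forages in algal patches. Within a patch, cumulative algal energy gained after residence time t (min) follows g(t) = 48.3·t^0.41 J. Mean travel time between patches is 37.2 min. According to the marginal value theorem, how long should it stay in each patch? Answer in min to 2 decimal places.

Maximise g(t)/(T+t): set derivative to zero → g'(t)(T+t) = g(t).
g'(t) = 0.41·48.3·t^-0.59. Setting 0.41·48.3·t^-0.59 = 48.3·t^0.41/(37.2+t) gives 0.41(37.2+t) = t, so 0.59·t = 0.41×37.2.
t* = 0.41×37.2/0.59 = 25.85 min.

25.85 min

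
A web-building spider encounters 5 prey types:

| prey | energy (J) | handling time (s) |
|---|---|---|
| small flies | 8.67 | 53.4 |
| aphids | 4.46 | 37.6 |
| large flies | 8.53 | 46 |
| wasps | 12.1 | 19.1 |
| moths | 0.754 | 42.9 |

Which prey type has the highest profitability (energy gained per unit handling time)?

wasps

In descending order of E/h:
wasps: 12.1/19.1 = 0.634 J/s
large flies: 8.53/46 = 0.185 J/s
small flies: 8.67/53.4 = 0.162 J/s
aphids: 4.46/37.6 = 0.119 J/s
moths: 0.754/42.9 = 0.0176 J/s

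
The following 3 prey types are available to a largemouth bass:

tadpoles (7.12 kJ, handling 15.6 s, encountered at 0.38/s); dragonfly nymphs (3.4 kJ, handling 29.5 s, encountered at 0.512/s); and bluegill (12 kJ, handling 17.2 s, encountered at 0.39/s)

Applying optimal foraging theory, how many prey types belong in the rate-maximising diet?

E/h in descending order: bluegill 0.698, tadpoles 0.456, dragonfly nymphs 0.115 kJ/s. The optimal diet is the largest prefix of this list for which every included type satisfies E_i/h_i > R on the types above it.
Rate on top 1: 0.6072. tadpoles: 0.456 < 0.6072 → exclude; stop.
Optimal diet: bluegill — 1 of 3 types.

1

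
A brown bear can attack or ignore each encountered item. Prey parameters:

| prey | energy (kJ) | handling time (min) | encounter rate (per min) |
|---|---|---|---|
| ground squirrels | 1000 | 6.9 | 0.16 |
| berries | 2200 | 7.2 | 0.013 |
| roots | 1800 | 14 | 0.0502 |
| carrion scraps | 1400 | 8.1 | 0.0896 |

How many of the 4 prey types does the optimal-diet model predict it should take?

4

Rank by E/h (kJ/min): berries 306, carrion scraps 173, ground squirrels 145, roots 129. Include each in turn until the next type's E/h falls below the running intake rate.
Rate on top 1: 26.15. carrion scraps: 173 > 26.15 → include.
Rate on top 2: 84.67. ground squirrels: 145 > 84.67 → include.
Rate on top 3: 107.4. roots: 129 > 107.4 → include.
Optimal diet: berries, carrion scraps, ground squirrels, roots — 4 of 4 types.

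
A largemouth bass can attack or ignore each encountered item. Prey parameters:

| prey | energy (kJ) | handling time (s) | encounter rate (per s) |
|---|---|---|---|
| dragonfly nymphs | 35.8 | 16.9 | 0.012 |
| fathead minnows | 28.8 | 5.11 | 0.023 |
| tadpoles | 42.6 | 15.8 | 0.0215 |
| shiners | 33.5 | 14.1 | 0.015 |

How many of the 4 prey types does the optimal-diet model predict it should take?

Rank by E/h (kJ/s): fathead minnows 5.64, tadpoles 2.7, shiners 2.38, dragonfly nymphs 2.12. Include each in turn until the next type's E/h falls below the running intake rate.
Rate on top 1: 0.5927. tadpoles: 2.7 > 0.5927 → include.
Rate on top 2: 1.083. shiners: 2.38 > 1.083 → include.
Rate on top 3: 1.247. dragonfly nymphs: 2.12 > 1.247 → include.
Optimal diet: fathead minnows, tadpoles, shiners, dragonfly nymphs — 4 of 4 types.

4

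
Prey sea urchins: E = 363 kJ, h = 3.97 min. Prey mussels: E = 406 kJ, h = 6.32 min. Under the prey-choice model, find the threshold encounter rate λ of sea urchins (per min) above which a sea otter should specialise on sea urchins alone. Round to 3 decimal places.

0.595 per min

Drop mussels once their profitability E₂/h₂ falls below the rate achievable on sea urchins alone: E₂/h₂ = λE₁/(1 + λh₁).
Solve for λ: λE₁h₂ = E₂(1 + λh₁) → λ(E₁h₂ − E₂h₁) = E₂ → λ = E₂/(E₁h₂ − E₂h₁).
λ = 406/(363×6.32 − 406×3.97) = 406/682.3 = 0.595 per min.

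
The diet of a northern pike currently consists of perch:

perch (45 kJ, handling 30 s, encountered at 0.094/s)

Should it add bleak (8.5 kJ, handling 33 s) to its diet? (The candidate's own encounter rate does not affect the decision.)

No

Current rate: (0.094×45)/(1 + 0.094×30) = 1.107 kJ/s.
Profitability of bleak: 8.5/33 = 0.2576 kJ/s.
Since 0.2576 < R, time spent handling bleak is better spent searching.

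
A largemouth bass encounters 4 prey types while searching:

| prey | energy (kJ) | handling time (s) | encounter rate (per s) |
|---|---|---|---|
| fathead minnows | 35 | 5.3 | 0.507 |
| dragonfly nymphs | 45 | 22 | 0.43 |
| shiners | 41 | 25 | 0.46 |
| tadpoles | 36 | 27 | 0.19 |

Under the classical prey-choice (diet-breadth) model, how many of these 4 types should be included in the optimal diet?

Rank by E/h (kJ/s): fathead minnows 6.6, dragonfly nymphs 2.05, shiners 1.64, tadpoles 1.33. Include each in turn until the next type's E/h falls below the running intake rate.
Rate on top 1: 4.813. dragonfly nymphs: 2.05 < 4.813 → exclude; stop.
Optimal diet: fathead minnows — 1 of 4 types.

1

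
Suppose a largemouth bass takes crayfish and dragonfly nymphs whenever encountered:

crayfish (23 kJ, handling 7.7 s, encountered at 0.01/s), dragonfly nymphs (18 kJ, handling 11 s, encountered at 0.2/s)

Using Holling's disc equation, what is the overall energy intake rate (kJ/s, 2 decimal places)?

1.17 kJ/s

Energy encountered per unit search time: 0.01×23 + 0.2×18 = 3.83 kJ/s.
Handling time per unit search time: 0.01×7.7 + 0.2×11 = 2.277.
Rate = 3.83/(1 + 2.277) = 1.169 kJ/s.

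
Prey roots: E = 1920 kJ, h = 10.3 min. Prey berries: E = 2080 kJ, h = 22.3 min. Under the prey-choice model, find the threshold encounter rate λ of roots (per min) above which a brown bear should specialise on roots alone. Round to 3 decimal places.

At the threshold, the rate on roots alone equals the profitability of berries: λ·1920/(1 + λ·10.3) = 2080/22.3 = 93.27.
Rearranging, λ(1920 − 93.27×10.3) = 93.27, so λ = 93.27/959.3 = 0.09723 per min.

0.097 per min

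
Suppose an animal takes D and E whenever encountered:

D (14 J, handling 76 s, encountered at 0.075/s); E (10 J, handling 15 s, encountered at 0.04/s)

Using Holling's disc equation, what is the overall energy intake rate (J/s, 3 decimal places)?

R = (0.075×14 + 0.04×10) / (1 + 0.075×76 + 0.04×15) = 1.45/7.3 = 0.1986 J/s.

0.199 J/s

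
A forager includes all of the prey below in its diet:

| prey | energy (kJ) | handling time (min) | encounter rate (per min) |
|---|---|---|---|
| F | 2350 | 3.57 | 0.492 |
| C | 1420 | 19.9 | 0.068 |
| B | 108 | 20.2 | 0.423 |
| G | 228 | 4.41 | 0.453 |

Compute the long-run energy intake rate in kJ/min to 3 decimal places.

95.668 kJ/min

R = Σλ_iE_i / (1 + Σλ_ih_i)
Numerator: 0.492×2350 + 0.068×1420 + 0.423×108 + 0.453×228 = 1402
Denominator: 1 + 0.492×3.57 + 0.068×19.9 + 0.423×20.2 + 0.453×4.41 = 14.65
R = 1402/14.65 = 95.67 kJ/min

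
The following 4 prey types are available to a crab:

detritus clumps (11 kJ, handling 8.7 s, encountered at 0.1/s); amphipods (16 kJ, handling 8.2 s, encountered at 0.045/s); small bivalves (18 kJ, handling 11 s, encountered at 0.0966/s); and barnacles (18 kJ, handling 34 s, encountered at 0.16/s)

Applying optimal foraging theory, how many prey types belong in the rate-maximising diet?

Rank by E/h (kJ/s): amphipods 1.95, small bivalves 1.64, detritus clumps 1.26, barnacles 0.529. Include each in turn until the next type's E/h falls below the running intake rate.
Rate on top 1: 0.5259. small bivalves: 1.64 > 0.5259 → include.
Rate on top 2: 1.011. detritus clumps: 1.26 > 1.011 → include.
Rate on top 3: 1.078. barnacles: 0.529 < 1.078 → exclude; stop.
Optimal diet: amphipods, small bivalves, detritus clumps — 3 of 4 types.

3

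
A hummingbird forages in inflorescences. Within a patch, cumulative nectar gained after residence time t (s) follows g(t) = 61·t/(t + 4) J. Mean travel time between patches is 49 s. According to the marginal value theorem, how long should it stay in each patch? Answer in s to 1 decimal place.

14.0 s

Maximise g(t)/(T+t): set derivative to zero → g'(t)(T+t) = g(t).
g'(t) = 61·4/(t + 4)². Setting 61·4/(t+4)² = 61t/[(t+4)(49+t)] gives 4(49+t) = t(t+4), so t² = 4×49 = 196.
t* = √196 = 14 s.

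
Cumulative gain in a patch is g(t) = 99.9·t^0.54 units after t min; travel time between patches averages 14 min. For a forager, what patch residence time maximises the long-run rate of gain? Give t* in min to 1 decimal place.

16.4 min

Maximise g(t)/(T+t): set derivative to zero → g'(t)(T+t) = g(t).
g'(t) = 0.54·99.9·t^-0.46. Setting 0.54·99.9·t^-0.46 = 99.9·t^0.54/(14+t) gives 0.54(14+t) = t, so 0.46·t = 0.54×14.
t* = 0.54×14/0.46 = 16.43 min.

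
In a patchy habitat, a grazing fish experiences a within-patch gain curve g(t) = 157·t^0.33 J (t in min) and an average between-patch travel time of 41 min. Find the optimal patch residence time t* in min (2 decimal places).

20.19 min

By the marginal value theorem, leave when the instantaneous gain rate g'(t) equals the habitat-wide average g(t)/(T + t).
g'(t) = 0.33·157·t^-0.67. Setting 0.33·157·t^-0.67 = 157·t^0.33/(41+t) gives 0.33(41+t) = t, so 0.67·t = 0.33×41.
t* = 0.33×41/0.67 = 20.19 min.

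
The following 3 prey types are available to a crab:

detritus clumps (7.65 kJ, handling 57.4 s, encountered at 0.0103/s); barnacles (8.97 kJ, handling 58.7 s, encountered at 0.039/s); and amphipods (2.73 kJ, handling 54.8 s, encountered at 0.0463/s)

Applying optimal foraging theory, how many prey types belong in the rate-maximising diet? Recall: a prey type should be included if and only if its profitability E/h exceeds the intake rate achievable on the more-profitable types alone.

Profitabilities (E/h, kJ/s): barnacles 0.153, detritus clumps 0.133, amphipods 0.0498. Add prey in this order while the next type's profitability exceeds the intake rate on those already taken.
Rate on top 1: 0.1064. detritus clumps: 0.133 > 0.1064 → include.
Rate on top 2: 0.1105. amphipods: 0.0498 < 0.1105 → exclude; stop.
Optimal diet: barnacles, detritus clumps — 2 of 3 types.

2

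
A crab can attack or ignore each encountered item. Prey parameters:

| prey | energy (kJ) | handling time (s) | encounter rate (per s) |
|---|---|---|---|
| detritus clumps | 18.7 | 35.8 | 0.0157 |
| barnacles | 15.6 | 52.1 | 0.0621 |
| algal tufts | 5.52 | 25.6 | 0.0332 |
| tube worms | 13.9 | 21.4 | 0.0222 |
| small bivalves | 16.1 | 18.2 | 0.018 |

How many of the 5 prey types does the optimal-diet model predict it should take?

3

Rank by E/h (kJ/s): small bivalves 0.885, tube worms 0.65, detritus clumps 0.522, barnacles 0.299, algal tufts 0.216. Include each in turn until the next type's E/h falls below the running intake rate.
Rate on top 1: 0.2183. tube worms: 0.65 > 0.2183 → include.
Rate on top 2: 0.3319. detritus clumps: 0.522 > 0.3319 → include.
Rate on top 3: 0.3772. barnacles: 0.299 < 0.3772 → exclude; stop.
Optimal diet: small bivalves, tube worms, detritus clumps — 3 of 5 types.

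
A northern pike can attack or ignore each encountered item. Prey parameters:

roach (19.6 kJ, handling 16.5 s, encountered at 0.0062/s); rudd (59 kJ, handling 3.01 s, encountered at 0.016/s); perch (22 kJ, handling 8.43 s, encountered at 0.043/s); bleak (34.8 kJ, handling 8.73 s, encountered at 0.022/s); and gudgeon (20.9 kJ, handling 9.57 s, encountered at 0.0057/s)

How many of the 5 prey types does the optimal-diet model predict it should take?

4

E/h in descending order: rudd 19.6, bleak 3.99, perch 2.61, gudgeon 2.18, roach 1.19 kJ/s. The optimal diet is the largest prefix of this list for which every included type satisfies E_i/h_i > R on the types above it.
Rate on top 1: 0.9006. bleak: 3.99 > 0.9006 → include.
Rate on top 2: 1.378. perch: 2.61 > 1.378 → include.
Rate on top 3: 1.657. gudgeon: 2.18 > 1.657 → include.
Rate on top 4: 1.674. roach: 1.19 < 1.674 → exclude; stop.
Optimal diet: rudd, bleak, perch, gudgeon — 4 of 5 types.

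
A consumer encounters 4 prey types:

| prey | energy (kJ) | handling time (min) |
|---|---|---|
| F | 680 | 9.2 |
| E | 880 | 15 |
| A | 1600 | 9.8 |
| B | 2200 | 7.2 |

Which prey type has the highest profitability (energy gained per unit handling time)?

In descending order of E/h:
B: 2200/7.2 = 306 kJ/min
A: 1600/9.8 = 163 kJ/min
F: 680/9.2 = 73.9 kJ/min
E: 880/15 = 58.7 kJ/min

B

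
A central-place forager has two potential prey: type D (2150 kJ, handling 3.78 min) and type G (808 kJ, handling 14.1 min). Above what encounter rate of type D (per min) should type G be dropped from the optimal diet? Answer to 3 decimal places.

The zero-one rule: include type G iff E₂/h₂ > λE₁/(1+λh₁). Equality gives the switch point.
λE₁h₂ = E₂ + λE₂h₁ ⇒ λ = E₂/(E₁h₂ − E₂h₁) = 808/(3.032e+04 − 3054) = 0.02964 per min.

0.030 per min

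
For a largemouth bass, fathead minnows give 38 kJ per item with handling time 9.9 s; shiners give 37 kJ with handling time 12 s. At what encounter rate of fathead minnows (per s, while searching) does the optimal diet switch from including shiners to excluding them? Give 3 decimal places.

0.412 per s

At the threshold, the rate on fathead minnows alone equals the profitability of shiners: λ·38/(1 + λ·9.9) = 37/12 = 3.083.
Rearranging, λ(38 − 3.083×9.9) = 3.083, so λ = 3.083/7.475 = 0.4125 per s.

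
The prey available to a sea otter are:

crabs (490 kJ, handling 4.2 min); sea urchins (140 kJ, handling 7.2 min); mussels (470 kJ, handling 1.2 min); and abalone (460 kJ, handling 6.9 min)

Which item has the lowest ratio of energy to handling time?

sea urchins

In descending order of E/h:
mussels: 470/1.2 = 392 kJ/min
crabs: 490/4.2 = 117 kJ/min
abalone: 460/6.9 = 66.7 kJ/min
sea urchins: 140/7.2 = 19.4 kJ/min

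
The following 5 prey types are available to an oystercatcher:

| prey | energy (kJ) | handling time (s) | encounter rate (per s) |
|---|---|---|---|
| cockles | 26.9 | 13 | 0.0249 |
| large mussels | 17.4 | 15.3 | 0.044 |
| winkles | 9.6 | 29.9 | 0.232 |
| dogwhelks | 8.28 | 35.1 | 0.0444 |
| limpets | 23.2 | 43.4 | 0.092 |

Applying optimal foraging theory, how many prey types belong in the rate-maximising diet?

2

E/h in descending order: cockles 2.07, large mussels 1.14, limpets 0.535, winkles 0.321, dogwhelks 0.236 kJ/s. The optimal diet is the largest prefix of this list for which every included type satisfies E_i/h_i > R on the types above it.
Rate on top 1: 0.506. large mussels: 1.14 > 0.506 → include.
Rate on top 2: 0.7188. limpets: 0.535 < 0.7188 → exclude; stop.
Optimal diet: cockles, large mussels — 2 of 5 types.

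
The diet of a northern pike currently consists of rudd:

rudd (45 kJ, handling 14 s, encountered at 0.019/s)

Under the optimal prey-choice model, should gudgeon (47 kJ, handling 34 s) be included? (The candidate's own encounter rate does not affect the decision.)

Intake rate on the current diet: R = (0.019×45) / (1 + 0.019×14) = 0.855/1.266 = 0.6754 kJ/s.
gudgeon: E/h = 47/34 = 1.382 kJ/s.
1.382 > 0.6754, so adding gudgeon raises the average — include it.

Yes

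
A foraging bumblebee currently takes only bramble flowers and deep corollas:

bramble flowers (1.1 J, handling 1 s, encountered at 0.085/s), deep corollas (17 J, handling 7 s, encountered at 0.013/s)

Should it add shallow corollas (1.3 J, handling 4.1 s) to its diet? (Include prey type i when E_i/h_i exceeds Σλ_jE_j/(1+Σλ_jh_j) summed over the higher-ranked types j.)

Yes

Intake rate on the current diet: R = (0.085×1.1 + 0.013×17) / (1 + 0.085×1 + 0.013×7) = 0.3145/1.176 = 0.2674 J/s.
Profitability of shallow corollas: 1.3/4.1 = 0.3171 J/s.
Since 0.3171 > R, including shallow corollas increases the long-run rate.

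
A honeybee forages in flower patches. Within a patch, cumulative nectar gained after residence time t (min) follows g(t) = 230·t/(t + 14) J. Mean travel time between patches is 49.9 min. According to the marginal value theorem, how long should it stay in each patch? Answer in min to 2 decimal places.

26.43 min

Maximise g(t)/(T+t): set derivative to zero → g'(t)(T+t) = g(t).
g'(t) = 230·14/(t + 14)². Setting 230·14/(t+14)² = 230t/[(t+14)(49.9+t)] gives 14(49.9+t) = t(t+14), so t² = 14×49.9 = 698.6.
t* = √698.6 = 26.43 min.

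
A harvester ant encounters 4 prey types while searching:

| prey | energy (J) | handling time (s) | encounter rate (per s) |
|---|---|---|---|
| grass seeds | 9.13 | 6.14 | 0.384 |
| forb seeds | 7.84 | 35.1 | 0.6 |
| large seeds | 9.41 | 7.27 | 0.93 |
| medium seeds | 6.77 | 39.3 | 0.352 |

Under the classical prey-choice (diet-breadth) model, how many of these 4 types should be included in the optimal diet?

2

E/h in descending order: grass seeds 1.49, large seeds 1.29, forb seeds 0.223, medium seeds 0.172 J/s. The optimal diet is the largest prefix of this list for which every included type satisfies E_i/h_i > R on the types above it.
Rate on top 1: 1.044. large seeds: 1.29 > 1.044 → include.
Rate on top 2: 1.211. forb seeds: 0.223 < 1.211 → exclude; stop.
Optimal diet: grass seeds, large seeds — 2 of 4 types.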